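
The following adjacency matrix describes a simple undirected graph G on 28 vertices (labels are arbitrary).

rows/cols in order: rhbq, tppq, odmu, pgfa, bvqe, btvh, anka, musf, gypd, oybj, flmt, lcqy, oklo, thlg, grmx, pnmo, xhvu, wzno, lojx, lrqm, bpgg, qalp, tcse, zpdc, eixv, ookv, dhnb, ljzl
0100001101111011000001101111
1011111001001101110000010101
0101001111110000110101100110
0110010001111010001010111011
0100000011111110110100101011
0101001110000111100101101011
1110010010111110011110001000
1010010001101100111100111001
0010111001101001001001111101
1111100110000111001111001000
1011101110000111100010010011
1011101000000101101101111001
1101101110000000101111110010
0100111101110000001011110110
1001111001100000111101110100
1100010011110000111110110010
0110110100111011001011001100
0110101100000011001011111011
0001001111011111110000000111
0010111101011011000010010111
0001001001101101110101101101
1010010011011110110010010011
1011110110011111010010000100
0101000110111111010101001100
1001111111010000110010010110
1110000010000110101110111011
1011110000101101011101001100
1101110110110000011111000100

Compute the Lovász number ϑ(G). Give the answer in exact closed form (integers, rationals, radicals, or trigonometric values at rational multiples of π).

7

N(wzno) = {tppq, odmu, bvqe, anka, musf, grmx, pnmo, lojx, bpgg, qalp, tcse, zpdc, eixv, dhnb, ljzl}, |N(wzno)| = 15.
deg(thlg) = 15; N(thlg) = {tppq, bvqe, btvh, anka, musf, oybj, flmt, lcqy, lojx, bpgg, qalp, tcse, zpdc, ookv, dhnb}.
deg(odmu) = 15; N(odmu) = {tppq, pgfa, anka, musf, gypd, oybj, flmt, lcqy, xhvu, wzno, lrqm, qalp, tcse, ookv, dhnb}.
N(bpgg) = {pgfa, anka, oybj, flmt, oklo, thlg, pnmo, xhvu, wzno, lrqm, qalp, tcse, eixv, ookv, ljzl}, |N(bpgg)| = 15.
deg(v) = 15 for all v (|V|=28); Kneser K(8,2) on C(8,2)=28 vertices.
Distinct eigenvalues (to 3 d.p.): [15.0, 1.0, -5.0].
ϑ = −N·λ_min/(λ_max−λ_min) = −28·(-5)/(15−(-5)) = 7.
ϑ(G) ≈ 7.000000.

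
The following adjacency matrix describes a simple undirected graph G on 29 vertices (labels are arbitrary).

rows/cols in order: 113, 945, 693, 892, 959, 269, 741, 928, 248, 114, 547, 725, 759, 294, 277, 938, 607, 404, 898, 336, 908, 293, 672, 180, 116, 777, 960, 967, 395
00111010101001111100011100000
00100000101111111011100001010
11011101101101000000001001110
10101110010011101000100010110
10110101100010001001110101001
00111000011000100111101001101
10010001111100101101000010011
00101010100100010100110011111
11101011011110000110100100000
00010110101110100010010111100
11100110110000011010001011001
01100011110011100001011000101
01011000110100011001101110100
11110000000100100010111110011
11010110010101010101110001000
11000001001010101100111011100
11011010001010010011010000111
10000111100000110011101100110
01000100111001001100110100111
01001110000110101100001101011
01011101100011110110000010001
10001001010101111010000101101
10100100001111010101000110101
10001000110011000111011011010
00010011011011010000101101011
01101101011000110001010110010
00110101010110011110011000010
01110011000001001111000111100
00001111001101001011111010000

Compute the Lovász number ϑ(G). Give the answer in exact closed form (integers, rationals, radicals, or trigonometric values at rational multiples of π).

sqrt(29)

N(248) = {113, 945, 693, 959, 741, 928, 114, 547, 725, 759, 404, 898, 908, 180}, |N(248)| = 14.
Vertex 777 has 14 neighbors: 945, 693, 959, 269, 928, 114, 547, 277, 938, 336, 293, 180, 116, 967.
N(938) = {113, 945, 928, 547, 759, 277, 607, 404, 908, 293, 672, 116, 777, 960}, |N(938)| = 14.
deg(336) = 14; N(336) = {945, 959, 269, 741, 725, 759, 277, 607, 404, 672, 180, 777, 967, 395}.
Regular of degree 14 on 29 vertices: SR(29,14,6,7) — a Paley graph.
The 3 distinct eigenvalues: [14.0, 2.193, -3.193].
Lovász (edge-transitive): ϑ = −29·(-sqrt(29)/2 - 1/2)/((14)−(-sqrt(29)/2 - 1/2)) = sqrt(29).
Numerically 5.38516481.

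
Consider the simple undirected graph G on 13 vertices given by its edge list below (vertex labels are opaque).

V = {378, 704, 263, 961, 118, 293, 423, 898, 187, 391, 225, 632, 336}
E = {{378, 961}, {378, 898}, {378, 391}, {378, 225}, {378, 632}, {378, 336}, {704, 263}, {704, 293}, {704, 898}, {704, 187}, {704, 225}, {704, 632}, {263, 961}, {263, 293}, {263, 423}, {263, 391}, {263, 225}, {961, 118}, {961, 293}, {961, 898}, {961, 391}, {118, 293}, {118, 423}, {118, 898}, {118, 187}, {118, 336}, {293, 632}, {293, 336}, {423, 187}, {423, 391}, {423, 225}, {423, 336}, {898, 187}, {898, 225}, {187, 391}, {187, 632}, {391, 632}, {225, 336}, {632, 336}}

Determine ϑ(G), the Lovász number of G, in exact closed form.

sqrt(13)

Vertex 336 has 6 neighbors: 378, 118, 293, 423, 225, 632.
Vertex 961 has 6 neighbors: 378, 263, 118, 293, 898, 391.
N(263) = {704, 961, 293, 423, 391, 225}, |N(263)| = 6.
N(704) = {263, 293, 898, 187, 225, 632}, |N(704)| = 6.
deg(v) = 6 for all v (|V|=13); SR(13,6,2,3) — a Paley graph.
spec(A) ≈ [6.0, 1.303, -2.303] (distinct, 3 d.p.).
With N=13: ϑ(G) = 13·(-(-sqrt(13)/2 - 1/2))/(6−(-sqrt(13)/2 - 1/2)) = sqrt(13).
≈ 3.60555 (to 5 d.p.).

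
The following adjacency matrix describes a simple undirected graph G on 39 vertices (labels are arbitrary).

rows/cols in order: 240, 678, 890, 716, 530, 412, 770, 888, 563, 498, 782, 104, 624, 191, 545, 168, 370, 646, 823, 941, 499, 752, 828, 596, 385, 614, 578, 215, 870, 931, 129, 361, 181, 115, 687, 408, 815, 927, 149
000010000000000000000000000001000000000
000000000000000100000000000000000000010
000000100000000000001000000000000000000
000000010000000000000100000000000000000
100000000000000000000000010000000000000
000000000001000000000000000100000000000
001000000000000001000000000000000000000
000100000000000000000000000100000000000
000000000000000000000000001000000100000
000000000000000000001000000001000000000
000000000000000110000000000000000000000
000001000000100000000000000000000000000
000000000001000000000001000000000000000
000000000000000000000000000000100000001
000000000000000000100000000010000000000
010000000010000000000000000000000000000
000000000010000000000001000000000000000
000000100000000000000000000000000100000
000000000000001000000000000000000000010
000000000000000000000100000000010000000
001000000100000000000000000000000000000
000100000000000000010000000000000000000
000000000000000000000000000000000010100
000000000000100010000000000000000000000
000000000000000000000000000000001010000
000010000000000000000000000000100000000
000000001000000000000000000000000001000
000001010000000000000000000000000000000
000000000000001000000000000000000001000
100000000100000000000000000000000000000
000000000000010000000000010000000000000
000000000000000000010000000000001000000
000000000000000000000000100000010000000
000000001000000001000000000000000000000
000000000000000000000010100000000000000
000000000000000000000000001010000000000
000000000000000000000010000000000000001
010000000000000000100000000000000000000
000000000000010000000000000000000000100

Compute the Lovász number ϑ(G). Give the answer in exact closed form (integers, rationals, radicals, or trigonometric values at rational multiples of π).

N(499) = {890, 498}, |N(499)| = 2.
deg(530) = 2; N(530) = {240, 614}.
Vertex 563 has 2 neighbors: 578, 115.
Vertex 578 has 2 neighbors: 563, 408.
2-regular, N=39; a single 39-cycle (edge-transitive).
The 20 distinct eigenvalues: [2.0, 1.974101, 1.897073, 1.770912, 1.598886, 1.385449, 1.136129, 0.857385, 0.556435, 0.241073, -0.080532, -0.400051, -0.70921, -1.0, -1.264891, -1.497021, -1.69038, -1.839959, -1.941884, -1.993515].
ϑ = −N·λ_min/(λ_max−λ_min) = −39·(-2*cos(pi/39))/(2−(-2*cos(pi/39))) = 39*cos(pi/39)/(cos(pi/39) + 1).
ϑ(G) ≈ 19.46833241.
19 ≤ 39*cos(pi/39)/(cos(pi/39) + 1) ≤ 20: both strict.

39*cos(pi/39)/(cos(pi/39) + 1)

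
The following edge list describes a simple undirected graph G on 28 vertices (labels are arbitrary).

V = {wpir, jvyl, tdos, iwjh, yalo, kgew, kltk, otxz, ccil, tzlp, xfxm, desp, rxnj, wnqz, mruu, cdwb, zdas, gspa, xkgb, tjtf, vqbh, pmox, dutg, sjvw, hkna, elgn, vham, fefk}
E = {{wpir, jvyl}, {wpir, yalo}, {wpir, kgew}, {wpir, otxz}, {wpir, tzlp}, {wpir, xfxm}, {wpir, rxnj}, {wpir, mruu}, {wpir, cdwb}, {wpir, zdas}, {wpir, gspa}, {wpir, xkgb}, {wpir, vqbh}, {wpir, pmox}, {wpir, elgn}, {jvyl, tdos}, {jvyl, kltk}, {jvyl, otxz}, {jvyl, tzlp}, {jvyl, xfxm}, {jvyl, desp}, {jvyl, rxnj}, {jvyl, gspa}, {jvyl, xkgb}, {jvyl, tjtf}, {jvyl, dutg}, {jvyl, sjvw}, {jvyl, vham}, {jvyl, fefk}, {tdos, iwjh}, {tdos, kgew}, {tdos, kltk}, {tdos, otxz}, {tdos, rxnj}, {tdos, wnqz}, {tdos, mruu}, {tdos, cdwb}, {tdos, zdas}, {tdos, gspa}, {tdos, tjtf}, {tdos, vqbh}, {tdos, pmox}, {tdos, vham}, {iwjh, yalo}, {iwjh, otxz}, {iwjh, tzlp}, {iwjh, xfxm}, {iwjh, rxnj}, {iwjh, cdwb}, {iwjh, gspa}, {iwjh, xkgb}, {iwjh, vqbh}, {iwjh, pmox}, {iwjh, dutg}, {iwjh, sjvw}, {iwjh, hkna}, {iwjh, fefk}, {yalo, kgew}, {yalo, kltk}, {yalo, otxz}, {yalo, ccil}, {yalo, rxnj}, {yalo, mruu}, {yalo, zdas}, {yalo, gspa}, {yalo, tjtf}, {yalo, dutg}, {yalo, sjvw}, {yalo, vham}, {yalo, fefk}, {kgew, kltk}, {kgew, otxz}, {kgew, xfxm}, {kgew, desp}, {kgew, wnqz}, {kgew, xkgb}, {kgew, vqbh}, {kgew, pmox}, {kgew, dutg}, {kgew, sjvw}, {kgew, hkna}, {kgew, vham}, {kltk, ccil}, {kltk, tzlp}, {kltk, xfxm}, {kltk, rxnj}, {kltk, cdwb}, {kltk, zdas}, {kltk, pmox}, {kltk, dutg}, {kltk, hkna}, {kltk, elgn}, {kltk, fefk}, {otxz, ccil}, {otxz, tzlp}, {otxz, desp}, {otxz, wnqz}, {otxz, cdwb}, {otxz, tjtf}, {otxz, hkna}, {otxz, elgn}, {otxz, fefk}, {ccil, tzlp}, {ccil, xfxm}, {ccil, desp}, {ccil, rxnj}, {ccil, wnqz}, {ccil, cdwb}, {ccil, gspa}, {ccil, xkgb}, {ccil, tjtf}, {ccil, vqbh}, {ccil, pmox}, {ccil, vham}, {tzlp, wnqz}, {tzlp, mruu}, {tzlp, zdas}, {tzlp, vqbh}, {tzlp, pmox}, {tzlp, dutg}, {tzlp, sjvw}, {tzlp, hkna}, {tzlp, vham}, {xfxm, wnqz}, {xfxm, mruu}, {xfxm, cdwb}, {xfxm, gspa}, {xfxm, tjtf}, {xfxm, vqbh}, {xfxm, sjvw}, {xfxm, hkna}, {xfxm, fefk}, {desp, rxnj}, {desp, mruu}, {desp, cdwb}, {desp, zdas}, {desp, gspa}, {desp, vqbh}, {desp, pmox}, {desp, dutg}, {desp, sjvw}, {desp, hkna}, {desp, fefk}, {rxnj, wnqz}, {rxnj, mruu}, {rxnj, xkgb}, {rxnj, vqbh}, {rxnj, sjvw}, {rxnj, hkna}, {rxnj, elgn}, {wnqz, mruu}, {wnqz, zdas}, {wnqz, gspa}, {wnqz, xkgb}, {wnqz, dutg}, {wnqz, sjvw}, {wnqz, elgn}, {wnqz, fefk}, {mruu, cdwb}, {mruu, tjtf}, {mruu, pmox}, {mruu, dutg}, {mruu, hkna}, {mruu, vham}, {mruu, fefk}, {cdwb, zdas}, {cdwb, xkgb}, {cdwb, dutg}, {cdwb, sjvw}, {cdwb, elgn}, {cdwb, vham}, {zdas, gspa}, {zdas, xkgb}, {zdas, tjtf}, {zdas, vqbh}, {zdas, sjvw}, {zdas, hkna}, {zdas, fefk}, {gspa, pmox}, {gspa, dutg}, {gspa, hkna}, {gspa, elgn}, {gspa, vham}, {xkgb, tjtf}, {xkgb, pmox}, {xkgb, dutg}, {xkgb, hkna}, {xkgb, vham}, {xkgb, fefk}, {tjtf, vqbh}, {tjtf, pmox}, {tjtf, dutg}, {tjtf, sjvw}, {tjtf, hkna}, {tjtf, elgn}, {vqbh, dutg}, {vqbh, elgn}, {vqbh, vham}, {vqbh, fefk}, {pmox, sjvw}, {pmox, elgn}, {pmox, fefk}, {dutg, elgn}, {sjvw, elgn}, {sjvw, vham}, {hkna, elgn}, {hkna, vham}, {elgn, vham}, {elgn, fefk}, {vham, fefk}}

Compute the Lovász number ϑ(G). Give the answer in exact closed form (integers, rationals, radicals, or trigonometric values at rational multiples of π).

Vertex wnqz has 15 neighbors: tdos, kgew, otxz, ccil, tzlp, xfxm, rxnj, mruu, zdas, gspa, xkgb, dutg, sjvw, elgn, fefk.
deg(rxnj) = 15; N(rxnj) = {wpir, jvyl, tdos, iwjh, yalo, kltk, ccil, desp, wnqz, mruu, xkgb, vqbh, sjvw, hkna, elgn}.
Vertex sjvw has 15 neighbors: jvyl, iwjh, yalo, kgew, tzlp, xfxm, desp, rxnj, wnqz, cdwb, zdas, tjtf, pmox, elgn, vham.
deg(pmox) = 15; N(pmox) = {wpir, tdos, iwjh, kgew, kltk, ccil, tzlp, desp, mruu, gspa, xkgb, tjtf, sjvw, elgn, fefk}.
15-regular, N=28; Kneser K(8,2) on C(8,2)=28 vertices.
spec(A) ≈ [15.0, 1.0, -5.0] (distinct, 6 d.p.).
ϑ = −N·λ_min/(λ_max−λ_min) = −28·(-5)/(15−(-5)) = 7.
ϑ(G) ≈ 7.0000000.

7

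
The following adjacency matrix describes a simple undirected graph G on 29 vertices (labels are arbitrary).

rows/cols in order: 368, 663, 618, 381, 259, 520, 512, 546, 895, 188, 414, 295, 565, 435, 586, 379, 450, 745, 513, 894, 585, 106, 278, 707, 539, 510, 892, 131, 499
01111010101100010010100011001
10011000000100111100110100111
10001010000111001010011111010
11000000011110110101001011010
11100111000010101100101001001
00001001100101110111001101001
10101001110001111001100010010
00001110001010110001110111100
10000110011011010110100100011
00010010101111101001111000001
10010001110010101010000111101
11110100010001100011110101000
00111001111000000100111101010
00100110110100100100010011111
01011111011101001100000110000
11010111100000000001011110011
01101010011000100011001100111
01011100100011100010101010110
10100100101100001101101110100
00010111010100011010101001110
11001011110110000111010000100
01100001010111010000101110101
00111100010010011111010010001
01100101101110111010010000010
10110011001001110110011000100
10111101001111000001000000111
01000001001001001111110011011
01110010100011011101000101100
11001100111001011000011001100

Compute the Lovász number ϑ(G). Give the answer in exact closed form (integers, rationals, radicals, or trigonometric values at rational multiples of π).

N(381) = {368, 663, 188, 414, 295, 565, 586, 379, 745, 894, 278, 539, 510, 131}, |N(381)| = 14.
Vertex 894 has 14 neighbors: 381, 520, 512, 546, 188, 295, 379, 450, 513, 585, 278, 510, 892, 131.
Vertex 510 has 14 neighbors: 368, 618, 381, 259, 520, 546, 414, 295, 565, 435, 894, 892, 131, 499.
N(745) = {663, 381, 259, 520, 895, 565, 435, 586, 513, 585, 278, 539, 892, 131}, |N(745)| = 14.
Regular of degree 14 on 29 vertices: strongly regular (29,14,6,7).
spec(A) ≈ [14.0, 2.193, -3.193] (distinct, 3 d.p.).
Lovász (edge-transitive): ϑ = −29·(-sqrt(29)/2 - 1/2)/((14)−(-sqrt(29)/2 - 1/2)) = sqrt(29).
≈ 5.38516 (to 5 d.p.).

sqrt(29)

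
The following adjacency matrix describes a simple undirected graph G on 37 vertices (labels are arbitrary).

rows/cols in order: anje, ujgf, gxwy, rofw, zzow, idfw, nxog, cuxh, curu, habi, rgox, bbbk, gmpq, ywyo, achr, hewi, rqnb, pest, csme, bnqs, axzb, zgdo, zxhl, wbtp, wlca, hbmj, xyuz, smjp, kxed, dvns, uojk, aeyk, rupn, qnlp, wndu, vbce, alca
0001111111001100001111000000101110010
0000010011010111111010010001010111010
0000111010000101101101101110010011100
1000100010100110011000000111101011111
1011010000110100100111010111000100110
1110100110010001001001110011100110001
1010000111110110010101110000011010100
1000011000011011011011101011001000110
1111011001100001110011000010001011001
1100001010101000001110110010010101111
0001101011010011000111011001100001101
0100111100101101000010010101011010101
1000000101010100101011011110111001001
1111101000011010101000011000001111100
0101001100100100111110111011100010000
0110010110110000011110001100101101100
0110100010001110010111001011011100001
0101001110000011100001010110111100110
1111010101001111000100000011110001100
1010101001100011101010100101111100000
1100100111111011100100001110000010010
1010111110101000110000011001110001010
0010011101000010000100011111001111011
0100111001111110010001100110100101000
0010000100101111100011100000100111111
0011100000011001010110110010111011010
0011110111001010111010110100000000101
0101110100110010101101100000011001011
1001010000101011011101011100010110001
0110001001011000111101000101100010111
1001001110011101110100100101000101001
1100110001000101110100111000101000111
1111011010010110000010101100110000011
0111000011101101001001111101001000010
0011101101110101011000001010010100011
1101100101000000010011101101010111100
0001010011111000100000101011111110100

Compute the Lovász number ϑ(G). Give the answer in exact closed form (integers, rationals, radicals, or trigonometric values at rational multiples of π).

sqrt(37)

N(xyuz) = {gxwy, rofw, zzow, idfw, cuxh, curu, habi, gmpq, achr, rqnb, pest, csme, axzb, zxhl, wbtp, hbmj, wndu, alca}, |N(xyuz)| = 18.
Vertex nxog has 18 neighbors: anje, gxwy, cuxh, curu, habi, rgox, bbbk, ywyo, achr, pest, bnqs, zgdo, zxhl, wbtp, dvns, uojk, rupn, wndu.
deg(rqnb) = 18; N(rqnb) = {ujgf, gxwy, zzow, curu, gmpq, ywyo, achr, pest, bnqs, axzb, zgdo, wlca, xyuz, smjp, dvns, uojk, aeyk, alca}.
Vertex zxhl has 18 neighbors: gxwy, idfw, nxog, cuxh, habi, achr, bnqs, wbtp, wlca, hbmj, xyuz, smjp, uojk, aeyk, rupn, qnlp, vbce, alca.
Every vertex has degree 18 (N=37); SR(37,18,8,9) — a Paley graph.
A has 3 distinct eigenvalues ≈ [18.0, 2.541, -3.541].
With N=37: ϑ(G) = 37·(-(-sqrt(37)/2 - 1/2))/(18−(-sqrt(37)/2 - 1/2)) = sqrt(37).
Numerically 6.08276253.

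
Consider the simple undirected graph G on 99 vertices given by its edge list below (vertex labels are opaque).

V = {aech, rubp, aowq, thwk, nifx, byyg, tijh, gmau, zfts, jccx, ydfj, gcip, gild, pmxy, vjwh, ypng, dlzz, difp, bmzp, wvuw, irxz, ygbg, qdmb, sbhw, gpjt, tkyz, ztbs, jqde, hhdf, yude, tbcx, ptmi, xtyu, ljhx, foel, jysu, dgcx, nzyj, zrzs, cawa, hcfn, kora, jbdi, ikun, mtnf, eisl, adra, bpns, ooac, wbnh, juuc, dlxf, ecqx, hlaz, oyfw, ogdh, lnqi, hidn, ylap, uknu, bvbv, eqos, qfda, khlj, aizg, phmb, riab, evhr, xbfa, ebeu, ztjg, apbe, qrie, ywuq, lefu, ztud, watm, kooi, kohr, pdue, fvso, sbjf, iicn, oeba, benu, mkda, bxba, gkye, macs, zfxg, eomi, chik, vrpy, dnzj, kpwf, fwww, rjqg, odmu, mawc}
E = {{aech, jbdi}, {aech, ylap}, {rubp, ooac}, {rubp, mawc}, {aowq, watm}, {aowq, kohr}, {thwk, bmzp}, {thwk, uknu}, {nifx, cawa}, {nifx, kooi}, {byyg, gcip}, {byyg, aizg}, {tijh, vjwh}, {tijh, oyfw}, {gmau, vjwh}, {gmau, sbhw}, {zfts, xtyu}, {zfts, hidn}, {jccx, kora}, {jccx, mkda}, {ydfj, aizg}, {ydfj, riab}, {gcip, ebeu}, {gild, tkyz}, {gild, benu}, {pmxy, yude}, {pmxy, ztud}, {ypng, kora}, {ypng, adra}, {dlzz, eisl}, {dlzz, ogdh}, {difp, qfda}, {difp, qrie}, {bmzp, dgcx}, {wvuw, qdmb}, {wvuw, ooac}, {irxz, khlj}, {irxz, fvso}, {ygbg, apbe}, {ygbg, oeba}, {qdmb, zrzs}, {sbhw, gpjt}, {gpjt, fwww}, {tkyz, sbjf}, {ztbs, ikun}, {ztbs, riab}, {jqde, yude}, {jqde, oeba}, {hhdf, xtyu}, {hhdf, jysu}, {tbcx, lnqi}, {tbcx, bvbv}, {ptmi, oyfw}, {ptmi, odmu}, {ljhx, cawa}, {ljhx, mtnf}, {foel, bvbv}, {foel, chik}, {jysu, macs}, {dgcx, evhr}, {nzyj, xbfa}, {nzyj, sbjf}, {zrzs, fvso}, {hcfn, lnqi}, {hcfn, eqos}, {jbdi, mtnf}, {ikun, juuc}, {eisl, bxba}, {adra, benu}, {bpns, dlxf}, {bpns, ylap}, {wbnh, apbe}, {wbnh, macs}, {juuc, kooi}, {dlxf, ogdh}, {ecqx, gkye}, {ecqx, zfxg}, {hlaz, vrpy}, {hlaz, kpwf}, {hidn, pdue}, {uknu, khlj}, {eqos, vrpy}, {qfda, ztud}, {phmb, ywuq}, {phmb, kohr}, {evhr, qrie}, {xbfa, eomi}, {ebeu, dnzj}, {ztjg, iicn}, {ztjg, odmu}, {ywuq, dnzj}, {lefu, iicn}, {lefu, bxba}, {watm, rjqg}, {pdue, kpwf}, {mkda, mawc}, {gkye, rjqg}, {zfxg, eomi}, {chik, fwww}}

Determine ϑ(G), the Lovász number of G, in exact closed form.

deg(difp) = 2; N(difp) = {qfda, qrie}.
deg(odmu) = 2; N(odmu) = {ptmi, ztjg}.
deg(khlj) = 2; N(khlj) = {irxz, uknu}.
Vertex hidn has 2 neighbors: zfts, pdue.
Regular of degree 2 on 99 vertices: connected 2-regular on 99 ⇒ C_{99}.
Distinct eigenvalues (to 4 d.p.): [2.0, 1.996, 1.9839, 1.9639, 1.9359, 1.9001, 1.8567, 1.8059, 1.7477, 1.6825, 1.6105, 1.5321, 1.4475, 1.357, 1.2611, 1.1601, 1.0545, 0.9445, 0.8308, 0.7138, 0.5938, 0.4715, 0.3473, 0.2217, 0.0952, -0.0317, -0.1585, -0.2846, -0.4096, -0.5329, -0.6541, -0.7727, -0.8881, -1.0, -1.1078, -1.2112, -1.3097, -1.4029, -1.4905, -1.5721, -1.6474, -1.716, -1.7777, -1.8322, -1.8794, -1.919, -1.9509, -1.9749, -1.9909, -1.999].
−99·(-2*cos(pi/99)) / ((2)−(-2*cos(pi/99))) = 99*cos(pi/99)/(cos(pi/99) + 1) = ϑ(G).
≈ 49.4875 (to 4 d.p.).
α=49, χ(Ḡ)=50; ϑ=99*cos(pi/99)/(cos(pi/99) + 1) lies between (both strict).

99*cos(pi/99)/(cos(pi/99) + 1)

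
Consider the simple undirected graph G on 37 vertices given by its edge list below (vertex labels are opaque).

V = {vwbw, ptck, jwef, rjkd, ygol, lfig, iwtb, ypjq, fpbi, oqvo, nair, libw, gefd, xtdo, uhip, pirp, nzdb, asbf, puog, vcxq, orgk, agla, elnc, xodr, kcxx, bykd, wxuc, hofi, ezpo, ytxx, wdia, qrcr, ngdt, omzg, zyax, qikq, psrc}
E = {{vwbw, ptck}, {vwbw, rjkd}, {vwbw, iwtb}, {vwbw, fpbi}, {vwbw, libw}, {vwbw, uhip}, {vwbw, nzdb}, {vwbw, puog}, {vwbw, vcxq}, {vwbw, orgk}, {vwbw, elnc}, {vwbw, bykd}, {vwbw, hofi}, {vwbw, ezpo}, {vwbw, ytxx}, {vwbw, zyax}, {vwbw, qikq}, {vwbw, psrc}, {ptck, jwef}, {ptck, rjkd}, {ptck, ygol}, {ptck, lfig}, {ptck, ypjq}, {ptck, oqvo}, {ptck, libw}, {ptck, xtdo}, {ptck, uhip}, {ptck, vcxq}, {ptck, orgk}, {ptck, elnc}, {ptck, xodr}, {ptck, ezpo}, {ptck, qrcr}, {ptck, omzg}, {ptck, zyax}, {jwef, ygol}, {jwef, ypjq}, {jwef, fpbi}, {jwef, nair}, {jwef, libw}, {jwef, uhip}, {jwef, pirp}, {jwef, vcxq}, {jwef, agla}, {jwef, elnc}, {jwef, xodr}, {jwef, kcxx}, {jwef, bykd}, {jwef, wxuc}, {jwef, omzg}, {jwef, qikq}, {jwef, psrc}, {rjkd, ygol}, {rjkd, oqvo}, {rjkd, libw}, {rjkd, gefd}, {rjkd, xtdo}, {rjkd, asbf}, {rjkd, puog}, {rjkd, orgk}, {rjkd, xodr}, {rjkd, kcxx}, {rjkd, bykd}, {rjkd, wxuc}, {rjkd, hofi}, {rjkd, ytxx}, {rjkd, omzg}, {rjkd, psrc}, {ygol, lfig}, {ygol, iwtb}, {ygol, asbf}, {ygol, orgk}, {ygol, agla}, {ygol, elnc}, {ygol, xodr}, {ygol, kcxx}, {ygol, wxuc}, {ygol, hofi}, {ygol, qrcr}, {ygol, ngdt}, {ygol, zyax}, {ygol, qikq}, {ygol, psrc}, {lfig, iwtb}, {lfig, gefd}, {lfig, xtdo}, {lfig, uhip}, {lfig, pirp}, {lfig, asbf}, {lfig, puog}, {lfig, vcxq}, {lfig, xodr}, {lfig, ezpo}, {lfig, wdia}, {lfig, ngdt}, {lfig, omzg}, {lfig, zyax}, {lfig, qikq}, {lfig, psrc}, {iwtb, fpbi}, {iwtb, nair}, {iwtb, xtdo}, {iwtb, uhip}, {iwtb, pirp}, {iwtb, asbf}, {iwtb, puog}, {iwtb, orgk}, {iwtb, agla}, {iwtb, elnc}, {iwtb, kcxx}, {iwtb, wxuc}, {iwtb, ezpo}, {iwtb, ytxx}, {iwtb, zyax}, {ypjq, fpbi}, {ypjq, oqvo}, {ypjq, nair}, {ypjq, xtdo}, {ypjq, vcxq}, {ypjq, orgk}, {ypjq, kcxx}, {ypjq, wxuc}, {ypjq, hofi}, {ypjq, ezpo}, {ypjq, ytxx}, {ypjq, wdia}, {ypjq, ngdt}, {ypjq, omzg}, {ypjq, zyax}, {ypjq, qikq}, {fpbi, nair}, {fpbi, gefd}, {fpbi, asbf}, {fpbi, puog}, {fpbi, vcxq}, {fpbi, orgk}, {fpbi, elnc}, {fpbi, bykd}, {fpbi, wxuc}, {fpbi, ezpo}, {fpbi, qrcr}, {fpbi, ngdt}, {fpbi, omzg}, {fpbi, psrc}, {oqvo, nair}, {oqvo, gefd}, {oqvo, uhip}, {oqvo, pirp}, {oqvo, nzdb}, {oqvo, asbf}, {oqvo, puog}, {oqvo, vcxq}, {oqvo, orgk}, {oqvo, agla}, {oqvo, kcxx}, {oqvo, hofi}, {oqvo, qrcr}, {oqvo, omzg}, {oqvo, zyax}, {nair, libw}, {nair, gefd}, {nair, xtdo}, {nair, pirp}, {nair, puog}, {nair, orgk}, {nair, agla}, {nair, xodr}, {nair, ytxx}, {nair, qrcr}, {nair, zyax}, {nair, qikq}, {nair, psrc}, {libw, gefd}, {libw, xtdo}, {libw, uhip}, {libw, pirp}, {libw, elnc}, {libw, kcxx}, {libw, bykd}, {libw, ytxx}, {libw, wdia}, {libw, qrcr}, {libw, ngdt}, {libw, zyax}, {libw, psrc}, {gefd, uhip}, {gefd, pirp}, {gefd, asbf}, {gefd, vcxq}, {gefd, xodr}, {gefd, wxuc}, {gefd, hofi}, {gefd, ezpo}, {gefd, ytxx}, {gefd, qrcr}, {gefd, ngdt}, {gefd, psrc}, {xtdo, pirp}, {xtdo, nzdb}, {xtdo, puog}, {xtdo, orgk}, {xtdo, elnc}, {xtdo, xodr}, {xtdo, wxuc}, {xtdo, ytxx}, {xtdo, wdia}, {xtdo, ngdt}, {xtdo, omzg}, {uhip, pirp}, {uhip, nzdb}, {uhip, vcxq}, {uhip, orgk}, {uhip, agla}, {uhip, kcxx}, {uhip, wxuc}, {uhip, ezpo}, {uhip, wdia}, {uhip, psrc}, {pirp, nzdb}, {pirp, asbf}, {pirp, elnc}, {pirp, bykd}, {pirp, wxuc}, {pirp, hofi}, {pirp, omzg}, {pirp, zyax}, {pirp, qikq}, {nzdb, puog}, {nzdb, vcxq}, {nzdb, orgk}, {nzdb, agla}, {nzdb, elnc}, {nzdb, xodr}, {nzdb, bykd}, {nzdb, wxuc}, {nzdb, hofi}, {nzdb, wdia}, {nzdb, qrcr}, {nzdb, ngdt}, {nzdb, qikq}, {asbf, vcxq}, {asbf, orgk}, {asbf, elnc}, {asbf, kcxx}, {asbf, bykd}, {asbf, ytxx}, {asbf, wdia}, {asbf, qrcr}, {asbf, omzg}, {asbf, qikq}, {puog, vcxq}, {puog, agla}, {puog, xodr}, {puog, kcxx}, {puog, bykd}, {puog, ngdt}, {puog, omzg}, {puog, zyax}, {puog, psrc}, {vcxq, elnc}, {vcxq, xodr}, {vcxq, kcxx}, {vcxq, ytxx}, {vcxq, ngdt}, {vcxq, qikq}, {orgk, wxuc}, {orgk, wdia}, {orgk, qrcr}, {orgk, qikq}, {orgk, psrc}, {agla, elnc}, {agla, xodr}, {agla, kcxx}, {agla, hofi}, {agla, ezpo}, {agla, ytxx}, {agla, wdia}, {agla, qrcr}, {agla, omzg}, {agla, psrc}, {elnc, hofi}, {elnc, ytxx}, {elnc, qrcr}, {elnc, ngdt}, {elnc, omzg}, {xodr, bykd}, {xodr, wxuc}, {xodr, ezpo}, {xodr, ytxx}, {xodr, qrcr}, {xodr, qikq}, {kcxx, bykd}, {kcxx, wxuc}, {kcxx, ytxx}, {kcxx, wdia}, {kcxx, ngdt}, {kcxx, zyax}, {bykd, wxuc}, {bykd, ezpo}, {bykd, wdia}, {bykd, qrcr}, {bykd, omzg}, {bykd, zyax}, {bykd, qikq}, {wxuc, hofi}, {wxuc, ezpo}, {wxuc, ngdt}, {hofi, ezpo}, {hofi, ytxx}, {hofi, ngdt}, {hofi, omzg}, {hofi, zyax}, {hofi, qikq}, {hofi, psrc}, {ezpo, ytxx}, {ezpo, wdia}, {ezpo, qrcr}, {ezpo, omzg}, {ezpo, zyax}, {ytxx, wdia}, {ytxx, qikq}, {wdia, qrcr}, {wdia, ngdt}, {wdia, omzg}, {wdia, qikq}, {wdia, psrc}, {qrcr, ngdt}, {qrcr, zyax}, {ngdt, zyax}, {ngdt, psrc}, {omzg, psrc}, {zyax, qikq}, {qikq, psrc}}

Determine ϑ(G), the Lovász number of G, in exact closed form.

deg(qrcr) = 18; N(qrcr) = {ptck, ygol, fpbi, oqvo, nair, libw, gefd, nzdb, asbf, orgk, agla, elnc, xodr, bykd, ezpo, wdia, ngdt, zyax}.
deg(nair) = 18; N(nair) = {jwef, iwtb, ypjq, fpbi, oqvo, libw, gefd, xtdo, pirp, puog, orgk, agla, xodr, ytxx, qrcr, zyax, qikq, psrc}.
N(nzdb) = {vwbw, oqvo, xtdo, uhip, pirp, puog, vcxq, orgk, agla, elnc, xodr, bykd, wxuc, hofi, wdia, qrcr, ngdt, qikq}, |N(nzdb)| = 18.
Vertex psrc has 18 neighbors: vwbw, jwef, rjkd, ygol, lfig, fpbi, nair, libw, gefd, uhip, puog, orgk, agla, hofi, wdia, ngdt, omzg, qikq.
18-regular, N=37; strongly regular (37,18,8,9).
spec(A) ≈ [18.0, 2.541381, -3.541381] (distinct, 6 d.p.).
ϑ = −N·λ_min/(λ_max−λ_min) = −37·(-sqrt(37)/2 - 1/2)/(18−(-sqrt(37)/2 - 1/2)) = sqrt(37).
= 6.0828… (decimal).

sqrt(37)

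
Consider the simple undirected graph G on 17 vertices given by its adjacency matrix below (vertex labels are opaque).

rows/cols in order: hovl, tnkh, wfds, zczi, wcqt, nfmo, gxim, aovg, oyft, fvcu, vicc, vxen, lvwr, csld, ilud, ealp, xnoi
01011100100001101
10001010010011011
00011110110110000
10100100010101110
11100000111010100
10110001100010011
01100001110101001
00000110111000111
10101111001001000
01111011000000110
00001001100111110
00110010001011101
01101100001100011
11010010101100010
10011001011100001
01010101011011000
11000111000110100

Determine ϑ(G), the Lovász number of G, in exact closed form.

deg(tnkh) = 8; N(tnkh) = {hovl, wcqt, gxim, fvcu, lvwr, csld, ealp, xnoi}.
deg(hovl) = 8; N(hovl) = {tnkh, zczi, wcqt, nfmo, oyft, csld, ilud, xnoi}.
N(wfds) = {zczi, wcqt, nfmo, gxim, oyft, fvcu, vxen, lvwr}, |N(wfds)| = 8.
Vertex aovg has 8 neighbors: nfmo, gxim, oyft, fvcu, vicc, ilud, ealp, xnoi.
deg(v) = 8 for all v (|V|=17); Paley(17): SR with (k,λ,μ)=(8,3,4).
spec(A) ≈ [8.0, 1.562, -2.562] (distinct, 3 d.p.).
Lovász (edge-transitive): ϑ = −17·(-sqrt(17)/2 - 1/2)/((8)−(-sqrt(17)/2 - 1/2)) = sqrt(17).
ϑ(G) ≈ 4.123105626.

sqrt(17)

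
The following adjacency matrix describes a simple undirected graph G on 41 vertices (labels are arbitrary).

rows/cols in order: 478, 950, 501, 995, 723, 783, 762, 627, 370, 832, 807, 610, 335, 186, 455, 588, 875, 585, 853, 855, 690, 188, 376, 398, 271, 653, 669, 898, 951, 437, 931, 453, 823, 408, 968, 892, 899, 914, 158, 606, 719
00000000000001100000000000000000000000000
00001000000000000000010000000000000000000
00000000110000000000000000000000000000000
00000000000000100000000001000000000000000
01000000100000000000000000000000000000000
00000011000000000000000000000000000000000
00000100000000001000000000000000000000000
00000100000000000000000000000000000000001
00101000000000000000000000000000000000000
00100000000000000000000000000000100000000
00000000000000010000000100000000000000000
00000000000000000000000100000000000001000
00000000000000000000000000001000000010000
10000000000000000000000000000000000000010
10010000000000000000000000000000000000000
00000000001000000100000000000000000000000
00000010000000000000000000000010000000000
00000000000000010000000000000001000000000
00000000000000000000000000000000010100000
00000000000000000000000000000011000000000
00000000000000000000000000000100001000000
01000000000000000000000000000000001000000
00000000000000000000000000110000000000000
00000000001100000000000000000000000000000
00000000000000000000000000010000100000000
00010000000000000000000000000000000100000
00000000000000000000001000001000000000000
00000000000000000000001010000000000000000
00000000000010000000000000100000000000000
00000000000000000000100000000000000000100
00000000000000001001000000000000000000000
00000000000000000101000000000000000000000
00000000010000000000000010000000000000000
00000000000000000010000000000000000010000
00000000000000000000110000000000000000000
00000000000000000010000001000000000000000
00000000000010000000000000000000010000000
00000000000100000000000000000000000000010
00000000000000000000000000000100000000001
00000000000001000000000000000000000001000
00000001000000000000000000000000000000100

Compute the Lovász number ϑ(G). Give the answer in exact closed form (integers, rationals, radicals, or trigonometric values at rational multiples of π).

N(719) = {627, 158}, |N(719)| = 2.
Vertex 995 has 2 neighbors: 455, 653.
Vertex 585 has 2 neighbors: 588, 453.
N(899) = {335, 408}, |N(899)| = 2.
Regular of degree 2 on 41 vertices: this is C_{41}, the 41-cycle.
A has 21 distinct eigenvalues ≈ [2.0, 1.9766, 1.9068, 1.7923, 1.6359, 1.441, 1.2125, 0.9554, 0.676, 0.3808, 0.0766, -0.2294, -0.53, -0.8181, -1.0871, -1.3307, -1.543, -1.7191, -1.855, -1.9474, -1.9941].
ϑ = −N·λ_min/(λ_max−λ_min) = −41·(-2*cos(pi/41))/(2−(-2*cos(pi/41))) = 41*cos(pi/41)/(cos(pi/41) + 1).
Numerically 20.46988.
Sandwich: α(G)=20 ≤ ϑ(G)=41*cos(pi/41)/(cos(pi/41) + 1) ≤ χ(Ḡ)=21 (both strict).

41*cos(pi/41)/(cos(pi/41) + 1)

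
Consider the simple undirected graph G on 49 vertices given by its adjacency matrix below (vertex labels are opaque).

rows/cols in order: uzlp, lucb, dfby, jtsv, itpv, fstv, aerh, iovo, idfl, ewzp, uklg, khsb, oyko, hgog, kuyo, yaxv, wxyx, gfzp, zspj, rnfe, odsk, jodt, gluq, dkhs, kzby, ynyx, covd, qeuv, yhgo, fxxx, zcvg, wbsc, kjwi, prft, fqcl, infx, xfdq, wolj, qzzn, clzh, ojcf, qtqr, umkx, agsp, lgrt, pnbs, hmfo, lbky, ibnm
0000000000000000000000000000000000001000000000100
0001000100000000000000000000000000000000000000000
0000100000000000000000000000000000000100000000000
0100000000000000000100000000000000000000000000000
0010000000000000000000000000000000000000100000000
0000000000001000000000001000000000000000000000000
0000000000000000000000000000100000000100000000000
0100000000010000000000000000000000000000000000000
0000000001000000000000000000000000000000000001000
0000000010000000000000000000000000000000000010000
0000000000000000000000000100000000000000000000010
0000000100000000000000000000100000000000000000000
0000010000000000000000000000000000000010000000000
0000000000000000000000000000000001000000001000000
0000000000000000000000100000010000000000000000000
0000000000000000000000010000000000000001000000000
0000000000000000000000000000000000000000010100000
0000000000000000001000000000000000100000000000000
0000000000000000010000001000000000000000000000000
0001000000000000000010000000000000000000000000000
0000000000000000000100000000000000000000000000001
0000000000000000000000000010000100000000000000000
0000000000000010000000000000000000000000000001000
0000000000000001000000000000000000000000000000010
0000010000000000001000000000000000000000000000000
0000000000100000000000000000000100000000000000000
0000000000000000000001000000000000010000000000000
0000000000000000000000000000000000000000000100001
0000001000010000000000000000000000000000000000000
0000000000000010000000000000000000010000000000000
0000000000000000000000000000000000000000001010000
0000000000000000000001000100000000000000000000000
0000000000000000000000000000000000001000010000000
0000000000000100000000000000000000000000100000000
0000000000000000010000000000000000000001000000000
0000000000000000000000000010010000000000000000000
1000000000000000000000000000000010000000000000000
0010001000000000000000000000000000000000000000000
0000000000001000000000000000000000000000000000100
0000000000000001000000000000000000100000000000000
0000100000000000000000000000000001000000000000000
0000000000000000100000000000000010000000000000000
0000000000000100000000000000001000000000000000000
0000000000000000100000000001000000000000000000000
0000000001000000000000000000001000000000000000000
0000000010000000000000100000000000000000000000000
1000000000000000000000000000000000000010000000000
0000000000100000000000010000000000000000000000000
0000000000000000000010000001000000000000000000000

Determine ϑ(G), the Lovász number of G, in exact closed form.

49*cos(pi/49)/(cos(pi/49) + 1)

Vertex infx has 2 neighbors: covd, fxxx.
Vertex oyko has 2 neighbors: fstv, qzzn.
deg(kuyo) = 2; N(kuyo) = {gluq, fxxx}.
Vertex aerh has 2 neighbors: yhgo, wolj.
Every vertex has degree 2 (N=49); connected 2-regular on 49 ⇒ C_{49}.
Distinct eigenvalues (to 5 d.p.): [2.0, 1.98358, 1.93459, 1.85383, 1.74264, 1.60283, 1.4367, 1.24698, 1.03679, 0.80957, 0.56906, 0.3192, 0.0641, -0.19205, -0.44504, -0.69073, -0.92508, -1.14423, -1.3446, -1.52289, -1.67618, -1.80194, -1.89811, -1.96312, -1.99589].
ϑ = −N·λ_min/(λ_max−λ_min) = −49·(-2*cos(pi/49))/(2−(-2*cos(pi/49))) = 49*cos(pi/49)/(cos(pi/49) + 1).
≈ 24.4748052 (to 7 d.p.).
Lovász sandwich 24 ≤ 49*cos(pi/49)/(cos(pi/49) + 1) ≤ 25: both strict.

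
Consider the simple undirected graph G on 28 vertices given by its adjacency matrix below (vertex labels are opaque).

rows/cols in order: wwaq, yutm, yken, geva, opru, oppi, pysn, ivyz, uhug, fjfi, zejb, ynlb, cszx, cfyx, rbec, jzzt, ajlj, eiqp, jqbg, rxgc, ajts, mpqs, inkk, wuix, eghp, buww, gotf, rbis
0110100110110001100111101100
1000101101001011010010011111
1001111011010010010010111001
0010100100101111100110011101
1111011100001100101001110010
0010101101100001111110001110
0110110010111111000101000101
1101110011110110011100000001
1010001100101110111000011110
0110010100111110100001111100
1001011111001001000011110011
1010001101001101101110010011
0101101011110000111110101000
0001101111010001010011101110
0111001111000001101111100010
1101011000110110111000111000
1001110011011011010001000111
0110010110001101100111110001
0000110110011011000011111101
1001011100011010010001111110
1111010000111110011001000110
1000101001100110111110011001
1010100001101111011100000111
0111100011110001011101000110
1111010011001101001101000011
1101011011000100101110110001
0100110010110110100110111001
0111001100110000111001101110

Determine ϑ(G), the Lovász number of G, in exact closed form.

N(cszx) = {yutm, geva, opru, pysn, uhug, fjfi, zejb, ynlb, ajlj, eiqp, jqbg, rxgc, ajts, inkk, eghp}, |N(cszx)| = 15.
deg(jqbg) = 15; N(jqbg) = {opru, oppi, ivyz, uhug, ynlb, cszx, rbec, jzzt, ajts, mpqs, inkk, wuix, eghp, buww, rbis}.
deg(geva) = 15; N(geva) = {yken, opru, ivyz, zejb, cszx, cfyx, rbec, jzzt, ajlj, rxgc, ajts, wuix, eghp, buww, rbis}.
deg(gotf) = 15; N(gotf) = {yutm, opru, oppi, uhug, zejb, ynlb, cfyx, rbec, ajlj, rxgc, ajts, inkk, wuix, eghp, rbis}.
15-regular, N=28; Kneser-type, 2-subsets of [8].
The 3 distinct eigenvalues: [15.0, 1.0, -5.0].
Lovász (edge-transitive): ϑ = −28·(-5)/((15)−(-5)) = 7.
= 7.000000000… (decimal).

7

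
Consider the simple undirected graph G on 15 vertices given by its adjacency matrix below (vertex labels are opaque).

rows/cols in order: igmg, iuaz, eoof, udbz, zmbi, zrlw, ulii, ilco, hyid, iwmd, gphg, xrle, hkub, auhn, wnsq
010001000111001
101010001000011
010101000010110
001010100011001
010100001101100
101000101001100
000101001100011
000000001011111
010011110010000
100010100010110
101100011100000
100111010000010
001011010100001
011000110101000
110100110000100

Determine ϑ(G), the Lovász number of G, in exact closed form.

Vertex auhn has 6 neighbors: iuaz, eoof, ulii, ilco, iwmd, xrle.
deg(ilco) = 6; N(ilco) = {hyid, gphg, xrle, hkub, auhn, wnsq}.
Vertex iuaz has 6 neighbors: igmg, eoof, zmbi, hyid, auhn, wnsq.
Vertex eoof has 6 neighbors: iuaz, udbz, zrlw, gphg, hkub, auhn.
15-vertex 6-regular graph: Kneser-type, 2-subsets of [6].
A has 3 distinct eigenvalues ≈ [6.0, 1.0, -3.0].
Lovász (edge-transitive): ϑ = −15·(-3)/((6)−(-3)) = 5.
Numerically 5.000000.

5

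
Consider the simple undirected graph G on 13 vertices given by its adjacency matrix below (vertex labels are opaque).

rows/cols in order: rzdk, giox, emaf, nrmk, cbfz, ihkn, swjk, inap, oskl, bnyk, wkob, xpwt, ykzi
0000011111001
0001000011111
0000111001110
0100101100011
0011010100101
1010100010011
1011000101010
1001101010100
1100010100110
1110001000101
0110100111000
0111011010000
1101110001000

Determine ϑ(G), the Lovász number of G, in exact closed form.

sqrt(13)

Vertex wkob has 6 neighbors: giox, emaf, cbfz, inap, oskl, bnyk.
N(emaf) = {cbfz, ihkn, swjk, bnyk, wkob, xpwt}, |N(emaf)| = 6.
deg(inap) = 6; N(inap) = {rzdk, nrmk, cbfz, swjk, oskl, wkob}.
N(nrmk) = {giox, cbfz, swjk, inap, xpwt, ykzi}, |N(nrmk)| = 6.
Regular of degree 6 on 13 vertices: Paley(13): SR with (k,λ,μ)=(6,2,3).
Distinct eigenvalues (to 4 d.p.): [6.0, 1.3028, -2.3028].
Lovász: ϑ = −13(-sqrt(13)/2 - 1/2)/(6+-(-sqrt(13)/2 - 1/2)) = sqrt(13).
= 3.605551275… (decimal).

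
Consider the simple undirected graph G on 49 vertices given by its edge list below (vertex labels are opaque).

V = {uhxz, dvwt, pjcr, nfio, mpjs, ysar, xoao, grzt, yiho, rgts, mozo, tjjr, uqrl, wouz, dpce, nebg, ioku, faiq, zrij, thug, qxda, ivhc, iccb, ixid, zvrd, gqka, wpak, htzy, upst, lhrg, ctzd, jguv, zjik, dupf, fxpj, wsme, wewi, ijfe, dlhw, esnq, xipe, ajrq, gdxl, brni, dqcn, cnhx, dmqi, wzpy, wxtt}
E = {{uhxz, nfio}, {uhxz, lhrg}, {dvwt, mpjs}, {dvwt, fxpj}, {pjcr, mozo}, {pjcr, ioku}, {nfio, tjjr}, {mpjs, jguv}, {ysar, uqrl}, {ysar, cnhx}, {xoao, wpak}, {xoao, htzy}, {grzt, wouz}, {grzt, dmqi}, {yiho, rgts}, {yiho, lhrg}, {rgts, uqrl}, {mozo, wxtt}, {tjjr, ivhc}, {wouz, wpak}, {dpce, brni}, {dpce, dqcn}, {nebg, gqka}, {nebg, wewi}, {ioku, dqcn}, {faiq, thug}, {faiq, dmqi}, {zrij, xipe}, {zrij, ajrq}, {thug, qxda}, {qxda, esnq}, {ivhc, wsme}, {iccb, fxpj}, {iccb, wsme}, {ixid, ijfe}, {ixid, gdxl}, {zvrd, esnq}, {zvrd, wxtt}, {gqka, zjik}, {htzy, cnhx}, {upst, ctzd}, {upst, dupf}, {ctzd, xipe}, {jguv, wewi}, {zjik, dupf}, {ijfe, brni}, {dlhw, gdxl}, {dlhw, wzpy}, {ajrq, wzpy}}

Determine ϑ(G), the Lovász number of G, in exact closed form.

49*cos(pi/49)/(cos(pi/49) + 1)

deg(faiq) = 2; N(faiq) = {thug, dmqi}.
Vertex pjcr has 2 neighbors: mozo, ioku.
Vertex dlhw has 2 neighbors: gdxl, wzpy.
N(thug) = {faiq, qxda}, |N(thug)| = 2.
49-vertex 2-regular graph: connected 2-regular on 49 ⇒ C_{49}.
A has 25 distinct eigenvalues ≈ [2.0, 1.9836, 1.9346, 1.8538, 1.7426, 1.6028, 1.4367, 1.247, 1.0368, 0.8096, 0.5691, 0.3192, 0.0641, -0.192, -0.445, -0.6907, -0.9251, -1.1442, -1.3446, -1.5229, -1.6762, -1.8019, -1.8981, -1.9631, -1.9959].
−49·(-2*cos(pi/49)) / ((2)−(-2*cos(pi/49))) = 49*cos(pi/49)/(cos(pi/49) + 1) = ϑ(G).
= 24.474805178… (decimal).
Sandwich: α(G)=24 ≤ ϑ(G)=49*cos(pi/49)/(cos(pi/49) + 1) ≤ χ(Ḡ)=25 (both strict).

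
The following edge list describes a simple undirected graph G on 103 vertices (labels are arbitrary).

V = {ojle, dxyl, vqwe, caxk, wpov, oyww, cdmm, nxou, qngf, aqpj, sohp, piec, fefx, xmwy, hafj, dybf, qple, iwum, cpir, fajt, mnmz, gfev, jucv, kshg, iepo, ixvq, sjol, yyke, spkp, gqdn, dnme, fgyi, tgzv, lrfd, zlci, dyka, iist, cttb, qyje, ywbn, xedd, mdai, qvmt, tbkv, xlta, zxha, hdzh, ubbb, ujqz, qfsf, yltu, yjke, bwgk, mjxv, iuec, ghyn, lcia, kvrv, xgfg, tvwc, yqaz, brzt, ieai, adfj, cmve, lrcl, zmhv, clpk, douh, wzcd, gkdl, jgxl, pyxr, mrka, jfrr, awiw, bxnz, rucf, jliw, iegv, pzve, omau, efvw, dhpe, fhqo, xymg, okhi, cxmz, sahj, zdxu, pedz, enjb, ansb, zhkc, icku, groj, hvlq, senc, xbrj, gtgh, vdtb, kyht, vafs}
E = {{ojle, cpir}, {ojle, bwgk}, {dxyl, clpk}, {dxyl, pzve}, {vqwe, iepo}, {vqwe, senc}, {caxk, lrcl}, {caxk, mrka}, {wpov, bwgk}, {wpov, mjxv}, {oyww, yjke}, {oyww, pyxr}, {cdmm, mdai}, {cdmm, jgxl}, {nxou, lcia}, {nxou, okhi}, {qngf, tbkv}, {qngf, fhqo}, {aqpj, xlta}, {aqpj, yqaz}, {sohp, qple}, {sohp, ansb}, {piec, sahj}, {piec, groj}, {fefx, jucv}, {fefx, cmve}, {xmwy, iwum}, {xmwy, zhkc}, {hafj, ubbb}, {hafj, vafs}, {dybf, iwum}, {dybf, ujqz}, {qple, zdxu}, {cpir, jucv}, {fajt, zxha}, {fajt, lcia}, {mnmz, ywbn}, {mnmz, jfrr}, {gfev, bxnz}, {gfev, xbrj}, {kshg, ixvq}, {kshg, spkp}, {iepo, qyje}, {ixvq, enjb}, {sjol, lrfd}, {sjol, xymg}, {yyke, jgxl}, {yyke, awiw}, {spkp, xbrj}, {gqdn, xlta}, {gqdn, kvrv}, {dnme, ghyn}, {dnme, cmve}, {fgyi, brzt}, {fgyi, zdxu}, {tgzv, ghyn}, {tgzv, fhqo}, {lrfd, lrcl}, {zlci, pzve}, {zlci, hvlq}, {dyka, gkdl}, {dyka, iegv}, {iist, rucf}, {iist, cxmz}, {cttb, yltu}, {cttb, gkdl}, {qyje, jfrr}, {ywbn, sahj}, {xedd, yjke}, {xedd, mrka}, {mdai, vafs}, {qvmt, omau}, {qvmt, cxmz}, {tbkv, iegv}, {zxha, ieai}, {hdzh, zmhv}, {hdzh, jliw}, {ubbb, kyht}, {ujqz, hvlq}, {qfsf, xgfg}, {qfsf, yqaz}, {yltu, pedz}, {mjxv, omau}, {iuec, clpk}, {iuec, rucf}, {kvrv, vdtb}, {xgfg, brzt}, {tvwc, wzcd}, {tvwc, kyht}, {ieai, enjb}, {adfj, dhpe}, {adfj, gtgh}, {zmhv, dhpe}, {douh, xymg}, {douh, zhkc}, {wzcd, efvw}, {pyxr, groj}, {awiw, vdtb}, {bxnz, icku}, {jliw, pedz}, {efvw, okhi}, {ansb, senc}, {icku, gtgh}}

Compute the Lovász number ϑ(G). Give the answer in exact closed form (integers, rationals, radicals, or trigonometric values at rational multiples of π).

103*cos(pi/103)/(cos(pi/103) + 1)

Vertex wzcd has 2 neighbors: tvwc, efvw.
deg(cttb) = 2; N(cttb) = {yltu, gkdl}.
deg(jgxl) = 2; N(jgxl) = {cdmm, yyke}.
Vertex sohp has 2 neighbors: qple, ansb.
2-regular, N=103; connected 2-regular on 103 ⇒ C_{103}.
A has 52 distinct eigenvalues ≈ [2.0, 1.9963, 1.9851, 1.9666, 1.9408, 1.9077, 1.8675, 1.8204, 1.7665, 1.7061, 1.6393, 1.5664, 1.4876, 1.4034, 1.3139, 1.2195, 1.1206, 1.0176, 0.9107, 0.8004, 0.6872, 0.5714, 0.4535, 0.3339, 0.2131, 0.0915, -0.0305, -0.1524, -0.2736, -0.3939, -0.5127, -0.6296, -0.7442, -0.856, -0.9646, -1.0696, -1.1706, -1.2673, -1.3593, -1.4462, -1.5277, -1.6036, -1.6735, -1.7371, -1.7943, -1.8448, -1.8885, -1.9251, -1.9546, -1.9768, -1.9916, -1.9991].
Lovász: ϑ = −103(-2*cos(pi/103))/(2+-(-1)*2*cos(pi/103)) = 103*cos(pi/103)/(cos(pi/103) + 1).
ϑ(G) ≈ 51.4880205.
Lovász sandwich 51 ≤ 103*cos(pi/103)/(cos(pi/103) + 1) ≤ 52: both strict.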